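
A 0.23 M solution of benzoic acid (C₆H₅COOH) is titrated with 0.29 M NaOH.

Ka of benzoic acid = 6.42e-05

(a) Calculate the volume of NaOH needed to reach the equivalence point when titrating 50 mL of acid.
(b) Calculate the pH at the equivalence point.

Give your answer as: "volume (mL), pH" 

moles acid = 0.23 × 50/1000 = 0.0115 mol; V_base = moles/0.29 × 1000 = 39.7 mL. At equivalence only the conjugate base is present: [A⁻] = 0.0115/0.090 = 1.2827e-01 M. Kb = Kw/Ka = 1.56e-10; [OH⁻] = √(Kb × [A⁻]) = 4.4699e-06; pOH = 5.35; pH = 14 - pOH = 8.65.

V = 39.7 mL, pH = 8.65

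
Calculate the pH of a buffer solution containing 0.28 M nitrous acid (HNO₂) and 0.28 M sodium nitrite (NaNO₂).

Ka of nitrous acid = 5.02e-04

pKa = -log(5.02e-04) = 3.30. pH = pKa + log([A⁻]/[HA]) = 3.30 + log(0.28/0.28)

pH = 3.30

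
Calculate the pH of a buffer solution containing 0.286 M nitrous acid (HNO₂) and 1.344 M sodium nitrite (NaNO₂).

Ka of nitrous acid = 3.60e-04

pKa = -log(3.60e-04) = 3.44. pH = pKa + log([A⁻]/[HA]) = 3.44 + log(1.344/0.286)

pH = 4.12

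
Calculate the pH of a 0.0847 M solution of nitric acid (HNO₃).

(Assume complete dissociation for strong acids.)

[H⁺] = 0.0847 M for strong acid. pH = -log[H⁺] = -log(0.0847)

pH = 1.07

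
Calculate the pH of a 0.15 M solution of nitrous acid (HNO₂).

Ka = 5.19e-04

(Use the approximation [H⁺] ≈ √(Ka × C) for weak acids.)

[H⁺] = √(Ka × C) = √(5.19e-04 × 0.15) = 8.8233e-03. pH = -log(8.8233e-03)

pH = 2.05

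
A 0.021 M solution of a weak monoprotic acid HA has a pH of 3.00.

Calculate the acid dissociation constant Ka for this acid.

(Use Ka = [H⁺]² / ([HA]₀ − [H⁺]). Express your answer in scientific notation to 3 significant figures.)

[H⁺] = 10^(−pH) = 10^(−3.00) = 1.000e-03 M. For HA ⇌ H⁺ + A⁻, Ka = [H⁺][A⁻]/[HA] = [H⁺]² / ([HA]₀ − [H⁺]) = (1.000e-03)² / (0.021 − 1.000e-03) = 5.00e-05.

K_a = 5.00e-05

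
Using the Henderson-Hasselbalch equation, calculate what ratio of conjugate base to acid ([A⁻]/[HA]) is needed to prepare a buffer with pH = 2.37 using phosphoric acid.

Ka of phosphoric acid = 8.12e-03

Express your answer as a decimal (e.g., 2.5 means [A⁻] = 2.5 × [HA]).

pKa = -log(8.12e-03) = 2.0904. pH = pKa + log([A⁻]/[HA]), so log([A⁻]/[HA]) = pH − pKa = 2.37 − 2.0904 = 0.2796. [A⁻]/[HA] = 10^(0.2796) = 1.90

[A⁻]/[HA] = 1.90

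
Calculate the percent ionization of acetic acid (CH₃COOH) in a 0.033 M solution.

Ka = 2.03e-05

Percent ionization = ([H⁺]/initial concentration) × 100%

Using Ka equilibrium: x² + Ka×x - Ka×C = 0. Solving: [H⁺] = 8.0839e-04. Percent = (8.0839e-04/0.033) × 100

Percent ionization = 2.45%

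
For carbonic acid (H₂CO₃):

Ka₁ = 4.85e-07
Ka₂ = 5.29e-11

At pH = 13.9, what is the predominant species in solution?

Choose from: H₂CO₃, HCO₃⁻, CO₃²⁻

pKa₁ = 6.31, pKa₂ = 10.28. For a polyprotic acid the predominant species crosses at each pKa: below pKa_n the protonated form dominates, above it the deprotonated form does. At pH = 13.9, the predominant species is CO₃²⁻.

CO₃²⁻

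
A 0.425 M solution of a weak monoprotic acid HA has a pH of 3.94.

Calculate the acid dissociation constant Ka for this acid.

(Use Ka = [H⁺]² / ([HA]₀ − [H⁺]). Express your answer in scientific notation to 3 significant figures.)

[H⁺] = 10^(−pH) = 10^(−3.94) = 1.148e-04 M. For HA ⇌ H⁺ + A⁻, Ka = [H⁺][A⁻]/[HA] = [H⁺]² / ([HA]₀ − [H⁺]) = (1.148e-04)² / (0.425 − 1.148e-04) = 3.10e-08.

K_a = 3.10e-08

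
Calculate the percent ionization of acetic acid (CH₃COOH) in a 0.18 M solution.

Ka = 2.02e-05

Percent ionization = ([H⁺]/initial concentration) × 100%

Using Ka equilibrium: x² + Ka×x - Ka×C = 0. Solving: [H⁺] = 1.8968e-03. Percent = (1.8968e-03/0.18) × 100

Percent ionization = 1.05%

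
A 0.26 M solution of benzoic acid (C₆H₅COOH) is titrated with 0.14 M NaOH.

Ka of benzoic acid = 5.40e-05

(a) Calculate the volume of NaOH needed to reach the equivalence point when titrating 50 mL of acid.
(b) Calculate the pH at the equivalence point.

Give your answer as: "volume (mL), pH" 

moles acid = 0.26 × 50/1000 = 0.013 mol; V_base = moles/0.14 × 1000 = 92.9 mL. At equivalence only the conjugate base is present: [A⁻] = 0.013/0.143 = 9.1000e-02 M. Kb = Kw/Ka = 1.85e-10; [OH⁻] = √(Kb × [A⁻]) = 4.1051e-06; pOH = 5.39; pH = 14 - pOH = 8.61.

V = 92.9 mL, pH = 8.61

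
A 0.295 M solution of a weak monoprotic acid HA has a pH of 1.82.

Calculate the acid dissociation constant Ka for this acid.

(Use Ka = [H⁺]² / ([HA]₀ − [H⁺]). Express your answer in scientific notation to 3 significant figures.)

[H⁺] = 10^(−pH) = 10^(−1.82) = 1.514e-02 M. For HA ⇌ H⁺ + A⁻, Ka = [H⁺][A⁻]/[HA] = [H⁺]² / ([HA]₀ − [H⁺]) = (1.514e-02)² / (0.295 − 1.514e-02) = 8.19e-04.

K_a = 8.19e-04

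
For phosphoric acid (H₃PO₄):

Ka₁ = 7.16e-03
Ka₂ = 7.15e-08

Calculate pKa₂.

pKa₂ = -log(Ka₂) = -log(7.15e-08) = 7.15.

pK_{a2} = 7.15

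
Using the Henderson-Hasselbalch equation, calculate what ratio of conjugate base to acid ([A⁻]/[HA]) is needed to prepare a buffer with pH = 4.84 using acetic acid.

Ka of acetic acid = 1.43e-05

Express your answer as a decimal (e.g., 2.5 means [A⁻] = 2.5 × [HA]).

pKa = -log(1.43e-05) = 4.8447. pH = pKa + log([A⁻]/[HA]), so log([A⁻]/[HA]) = pH − pKa = 4.84 − 4.8447 = -0.0047. [A⁻]/[HA] = 10^(-0.0047) = 0.989

[A⁻]/[HA] = 0.989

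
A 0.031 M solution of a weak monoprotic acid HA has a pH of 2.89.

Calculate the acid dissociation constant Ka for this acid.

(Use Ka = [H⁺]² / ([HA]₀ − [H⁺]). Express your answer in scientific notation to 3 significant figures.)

[H⁺] = 10^(−pH) = 10^(−2.89) = 1.288e-03 M. For HA ⇌ H⁺ + A⁻, Ka = [H⁺][A⁻]/[HA] = [H⁺]² / ([HA]₀ − [H⁺]) = (1.288e-03)² / (0.031 − 1.288e-03) = 5.59e-05.

K_a = 5.59e-05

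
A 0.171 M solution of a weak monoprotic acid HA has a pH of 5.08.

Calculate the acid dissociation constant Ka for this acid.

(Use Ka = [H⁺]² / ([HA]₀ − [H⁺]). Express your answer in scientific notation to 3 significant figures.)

[H⁺] = 10^(−pH) = 10^(−5.08) = 8.318e-06 M. For HA ⇌ H⁺ + A⁻, Ka = [H⁺][A⁻]/[HA] = [H⁺]² / ([HA]₀ − [H⁺]) = (8.318e-06)² / (0.171 − 8.318e-06) = 4.05e-10.

K_a = 4.05e-10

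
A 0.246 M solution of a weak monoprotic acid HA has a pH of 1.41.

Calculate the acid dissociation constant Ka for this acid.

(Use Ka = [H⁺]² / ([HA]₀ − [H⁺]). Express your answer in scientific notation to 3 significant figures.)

[H⁺] = 10^(−pH) = 10^(−1.41) = 3.890e-02 M. For HA ⇌ H⁺ + A⁻, Ka = [H⁺][A⁻]/[HA] = [H⁺]² / ([HA]₀ − [H⁺]) = (3.890e-02)² / (0.246 − 3.890e-02) = 7.31e-03.

K_a = 7.31e-03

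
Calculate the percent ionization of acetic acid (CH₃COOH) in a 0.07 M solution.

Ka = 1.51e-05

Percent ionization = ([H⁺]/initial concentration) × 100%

Using Ka equilibrium: x² + Ka×x - Ka×C = 0. Solving: [H⁺] = 1.0206e-03. Percent = (1.0206e-03/0.07) × 100

Percent ionization = 1.46%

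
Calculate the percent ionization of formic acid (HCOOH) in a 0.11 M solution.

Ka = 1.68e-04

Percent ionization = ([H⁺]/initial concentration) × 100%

Using Ka equilibrium: x² + Ka×x - Ka×C = 0. Solving: [H⁺] = 4.2157e-03. Percent = (4.2157e-03/0.11) × 100

Percent ionization = 3.83%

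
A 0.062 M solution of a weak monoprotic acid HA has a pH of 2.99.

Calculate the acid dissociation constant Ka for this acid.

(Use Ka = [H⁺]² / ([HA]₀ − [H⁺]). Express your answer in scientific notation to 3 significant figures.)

[H⁺] = 10^(−pH) = 10^(−2.99) = 1.023e-03 M. For HA ⇌ H⁺ + A⁻, Ka = [H⁺][A⁻]/[HA] = [H⁺]² / ([HA]₀ − [H⁺]) = (1.023e-03)² / (0.062 − 1.023e-03) = 1.72e-05.

K_a = 1.72e-05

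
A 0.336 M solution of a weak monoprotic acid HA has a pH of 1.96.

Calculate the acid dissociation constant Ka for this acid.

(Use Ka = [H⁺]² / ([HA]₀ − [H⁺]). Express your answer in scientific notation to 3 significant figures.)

[H⁺] = 10^(−pH) = 10^(−1.96) = 1.096e-02 M. For HA ⇌ H⁺ + A⁻, Ka = [H⁺][A⁻]/[HA] = [H⁺]² / ([HA]₀ − [H⁺]) = (1.096e-02)² / (0.336 − 1.096e-02) = 3.70e-04.

K_a = 3.70e-04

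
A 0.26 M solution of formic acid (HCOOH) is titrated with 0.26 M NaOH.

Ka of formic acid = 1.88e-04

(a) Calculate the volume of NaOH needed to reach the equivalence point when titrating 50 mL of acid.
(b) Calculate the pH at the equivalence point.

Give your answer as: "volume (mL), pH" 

moles acid = 0.26 × 50/1000 = 0.013 mol; V_base = moles/0.26 × 1000 = 50.0 mL. At equivalence only the conjugate base is present: [A⁻] = 0.013/0.100 = 1.3000e-01 M. Kb = Kw/Ka = 5.32e-11; [OH⁻] = √(Kb × [A⁻]) = 2.6296e-06; pOH = 5.58; pH = 14 - pOH = 8.42.

V = 50.0 mL, pH = 8.42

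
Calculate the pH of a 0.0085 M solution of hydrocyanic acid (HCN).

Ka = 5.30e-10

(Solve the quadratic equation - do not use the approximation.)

x² + Ka×x - Ka×C = 0. Using quadratic formula: [H⁺] = 2.1222e-06

pH = 5.67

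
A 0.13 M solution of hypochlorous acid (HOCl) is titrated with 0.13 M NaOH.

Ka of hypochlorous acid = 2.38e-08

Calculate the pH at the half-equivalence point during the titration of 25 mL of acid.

At half-equivalence [HA] = [A⁻], so Henderson-Hasselbalch gives pH = pKa = -log(2.38e-08) = 7.62.

pH = pKa = 7.62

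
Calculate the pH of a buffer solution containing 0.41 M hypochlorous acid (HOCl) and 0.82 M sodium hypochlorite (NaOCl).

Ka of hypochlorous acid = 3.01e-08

pKa = -log(3.01e-08) = 7.52. pH = pKa + log([A⁻]/[HA]) = 7.52 + log(0.82/0.41)

pH = 7.82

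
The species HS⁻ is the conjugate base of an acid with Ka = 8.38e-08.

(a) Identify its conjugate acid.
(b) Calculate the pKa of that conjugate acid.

(a) The conjugate acid is formed by adding one H⁺ to HS⁻, giving H₂S. (b) pKa = -log(Ka) = -log(8.38e-08) = 7.08.

Conjugate acid: H₂S; pK_a = 7.08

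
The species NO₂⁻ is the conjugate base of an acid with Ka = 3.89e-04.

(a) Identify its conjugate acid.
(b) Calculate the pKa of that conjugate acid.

(a) The conjugate acid is formed by adding one H⁺ to NO₂⁻, giving HNO₂. (b) pKa = -log(Ka) = -log(3.89e-04) = 3.41.

Conjugate acid: HNO₂; pK_a = 3.41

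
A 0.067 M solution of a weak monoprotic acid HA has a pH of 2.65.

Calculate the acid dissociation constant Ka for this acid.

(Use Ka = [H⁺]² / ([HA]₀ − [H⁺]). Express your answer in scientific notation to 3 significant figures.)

[H⁺] = 10^(−pH) = 10^(−2.65) = 2.239e-03 M. For HA ⇌ H⁺ + A⁻, Ka = [H⁺][A⁻]/[HA] = [H⁺]² / ([HA]₀ − [H⁺]) = (2.239e-03)² / (0.067 − 2.239e-03) = 7.74e-05.

K_a = 7.74e-05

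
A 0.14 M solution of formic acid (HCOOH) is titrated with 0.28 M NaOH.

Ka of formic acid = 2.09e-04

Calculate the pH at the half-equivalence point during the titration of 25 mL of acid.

At half-equivalence [HA] = [A⁻], so Henderson-Hasselbalch gives pH = pKa = -log(2.09e-04) = 3.68.

pH = pKa = 3.68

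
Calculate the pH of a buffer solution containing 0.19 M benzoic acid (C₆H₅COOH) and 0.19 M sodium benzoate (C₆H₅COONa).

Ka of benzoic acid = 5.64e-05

pKa = -log(5.64e-05) = 4.25. pH = pKa + log([A⁻]/[HA]) = 4.25 + log(0.19/0.19)

pH = 4.25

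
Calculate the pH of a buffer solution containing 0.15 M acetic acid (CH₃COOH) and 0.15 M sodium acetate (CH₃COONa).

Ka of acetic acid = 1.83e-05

pKa = -log(1.83e-05) = 4.74. pH = pKa + log([A⁻]/[HA]) = 4.74 + log(0.15/0.15)

pH = 4.74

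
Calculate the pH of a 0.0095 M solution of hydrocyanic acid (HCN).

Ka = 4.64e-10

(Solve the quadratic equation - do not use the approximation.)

x² + Ka×x - Ka×C = 0. Using quadratic formula: [H⁺] = 2.0993e-06

pH = 5.68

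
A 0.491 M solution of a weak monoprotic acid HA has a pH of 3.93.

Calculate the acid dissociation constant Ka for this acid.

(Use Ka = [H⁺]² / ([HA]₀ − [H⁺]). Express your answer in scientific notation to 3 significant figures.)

[H⁺] = 10^(−pH) = 10^(−3.93) = 1.175e-04 M. For HA ⇌ H⁺ + A⁻, Ka = [H⁺][A⁻]/[HA] = [H⁺]² / ([HA]₀ − [H⁺]) = (1.175e-04)² / (0.491 − 1.175e-04) = 2.81e-08.

K_a = 2.81e-08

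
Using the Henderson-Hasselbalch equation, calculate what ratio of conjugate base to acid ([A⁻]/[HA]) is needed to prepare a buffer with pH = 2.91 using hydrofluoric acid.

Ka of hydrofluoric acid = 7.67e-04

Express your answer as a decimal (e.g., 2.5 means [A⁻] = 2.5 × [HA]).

pKa = -log(7.67e-04) = 3.1152. pH = pKa + log([A⁻]/[HA]), so log([A⁻]/[HA]) = pH − pKa = 2.91 − 3.1152 = -0.2052. [A⁻]/[HA] = 10^(-0.2052) = 0.623

[A⁻]/[HA] = 0.623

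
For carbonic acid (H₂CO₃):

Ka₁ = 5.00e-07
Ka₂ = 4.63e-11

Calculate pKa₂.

pKa₂ = -log(Ka₂) = -log(4.63e-11) = 10.33.

pK_{a2} = 10.33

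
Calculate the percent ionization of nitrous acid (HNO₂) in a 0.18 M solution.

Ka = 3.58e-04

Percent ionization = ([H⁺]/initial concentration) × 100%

Using Ka equilibrium: x² + Ka×x - Ka×C = 0. Solving: [H⁺] = 7.8504e-03. Percent = (7.8504e-03/0.18) × 100

Percent ionization = 4.36%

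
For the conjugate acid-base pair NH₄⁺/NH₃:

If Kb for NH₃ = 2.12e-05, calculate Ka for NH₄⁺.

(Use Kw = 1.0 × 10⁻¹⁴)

For a conjugate pair Ka × Kb = Kw, so Ka = Kw/Kb = 1.0 × 10⁻¹⁴ / 2.12e-05 = 4.72e-10.

K_a = 4.72e-10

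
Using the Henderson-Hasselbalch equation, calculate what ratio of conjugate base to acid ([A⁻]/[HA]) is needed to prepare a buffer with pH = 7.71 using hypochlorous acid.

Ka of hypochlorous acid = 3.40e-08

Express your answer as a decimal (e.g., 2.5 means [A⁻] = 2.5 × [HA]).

pKa = -log(3.40e-08) = 7.4685. pH = pKa + log([A⁻]/[HA]), so log([A⁻]/[HA]) = pH − pKa = 7.71 − 7.4685 = 0.2415. [A⁻]/[HA] = 10^(0.2415) = 1.74

[A⁻]/[HA] = 1.74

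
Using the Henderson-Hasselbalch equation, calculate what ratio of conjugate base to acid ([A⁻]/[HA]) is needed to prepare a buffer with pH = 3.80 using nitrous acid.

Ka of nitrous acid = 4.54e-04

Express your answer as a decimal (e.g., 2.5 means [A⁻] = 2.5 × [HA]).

pKa = -log(4.54e-04) = 3.3429. pH = pKa + log([A⁻]/[HA]), so log([A⁻]/[HA]) = pH − pKa = 3.80 − 3.3429 = 0.4571. [A⁻]/[HA] = 10^(0.4571) = 2.86

[A⁻]/[HA] = 2.86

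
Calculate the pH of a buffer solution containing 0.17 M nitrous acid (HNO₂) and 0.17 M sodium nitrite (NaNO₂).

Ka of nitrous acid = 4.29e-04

pKa = -log(4.29e-04) = 3.37. pH = pKa + log([A⁻]/[HA]) = 3.37 + log(0.17/0.17)

pH = 3.37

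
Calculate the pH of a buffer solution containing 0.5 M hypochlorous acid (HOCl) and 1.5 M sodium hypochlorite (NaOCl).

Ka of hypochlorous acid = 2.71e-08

pKa = -log(2.71e-08) = 7.57. pH = pKa + log([A⁻]/[HA]) = 7.57 + log(1.5/0.5)

pH = 8.04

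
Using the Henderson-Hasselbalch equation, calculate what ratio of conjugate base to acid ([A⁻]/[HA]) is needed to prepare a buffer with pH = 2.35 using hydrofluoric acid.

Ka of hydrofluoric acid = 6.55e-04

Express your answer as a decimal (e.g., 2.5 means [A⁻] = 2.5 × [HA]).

pKa = -log(6.55e-04) = 3.1838. pH = pKa + log([A⁻]/[HA]), so log([A⁻]/[HA]) = pH − pKa = 2.35 − 3.1838 = -0.8338. [A⁻]/[HA] = 10^(-0.8338) = 0.147

[A⁻]/[HA] = 0.147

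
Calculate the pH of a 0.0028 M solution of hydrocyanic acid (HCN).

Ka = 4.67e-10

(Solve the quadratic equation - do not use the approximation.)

x² + Ka×x - Ka×C = 0. Using quadratic formula: [H⁺] = 1.1433e-06

pH = 5.94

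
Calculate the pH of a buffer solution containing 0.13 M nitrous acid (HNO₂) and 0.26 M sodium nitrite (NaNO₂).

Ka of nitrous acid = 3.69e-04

pKa = -log(3.69e-04) = 3.43. pH = pKa + log([A⁻]/[HA]) = 3.43 + log(0.26/0.13)

pH = 3.73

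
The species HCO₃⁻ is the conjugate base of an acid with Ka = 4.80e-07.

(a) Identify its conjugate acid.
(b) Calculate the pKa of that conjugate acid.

(a) The conjugate acid is formed by adding one H⁺ to HCO₃⁻, giving H₂CO₃. (b) pKa = -log(Ka) = -log(4.80e-07) = 6.32.

Conjugate acid: H₂CO₃; pK_a = 6.32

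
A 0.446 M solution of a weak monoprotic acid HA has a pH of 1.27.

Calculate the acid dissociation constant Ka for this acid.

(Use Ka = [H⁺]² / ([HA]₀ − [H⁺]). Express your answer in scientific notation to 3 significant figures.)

[H⁺] = 10^(−pH) = 10^(−1.27) = 5.370e-02 M. For HA ⇌ H⁺ + A⁻, Ka = [H⁺][A⁻]/[HA] = [H⁺]² / ([HA]₀ − [H⁺]) = (5.370e-02)² / (0.446 − 5.370e-02) = 7.35e-03.

K_a = 7.35e-03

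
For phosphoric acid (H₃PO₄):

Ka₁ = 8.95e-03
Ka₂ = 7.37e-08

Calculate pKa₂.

pKa₂ = -log(Ka₂) = -log(7.37e-08) = 7.13.

pK_{a2} = 7.13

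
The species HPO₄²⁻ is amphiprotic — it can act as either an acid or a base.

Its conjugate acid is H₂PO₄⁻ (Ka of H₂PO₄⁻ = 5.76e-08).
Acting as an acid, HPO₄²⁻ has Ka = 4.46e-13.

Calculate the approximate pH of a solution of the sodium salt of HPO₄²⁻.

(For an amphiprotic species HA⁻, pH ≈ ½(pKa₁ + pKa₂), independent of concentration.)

pKa₁ = -log(5.76e-08) = 7.24; pKa₂ = -log(4.46e-13) = 12.35. For an amphiprotic species, pH ≈ ½(pKa₁ + pKa₂) = ½(7.24 + 12.35) = 9.80.

pH = 9.80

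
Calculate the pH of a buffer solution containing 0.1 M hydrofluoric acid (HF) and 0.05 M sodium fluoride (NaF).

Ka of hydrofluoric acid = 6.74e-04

pKa = -log(6.74e-04) = 3.17. pH = pKa + log([A⁻]/[HA]) = 3.17 + log(0.05/0.1)

pH = 2.87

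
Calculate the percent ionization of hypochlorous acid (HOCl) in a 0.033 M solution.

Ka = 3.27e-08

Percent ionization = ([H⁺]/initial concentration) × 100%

Using Ka equilibrium: x² + Ka×x - Ka×C = 0. Solving: [H⁺] = 3.2833e-05. Percent = (3.2833e-05/0.033) × 100

Percent ionization = 0.0995%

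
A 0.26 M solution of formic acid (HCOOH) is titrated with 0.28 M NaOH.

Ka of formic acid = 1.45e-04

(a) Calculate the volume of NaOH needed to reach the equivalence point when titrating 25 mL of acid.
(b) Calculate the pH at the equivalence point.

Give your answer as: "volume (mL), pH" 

moles acid = 0.26 × 25/1000 = 0.0065 mol; V_base = moles/0.28 × 1000 = 23.2 mL. At equivalence only the conjugate base is present: [A⁻] = 0.0065/0.048 = 1.3481e-01 M. Kb = Kw/Ka = 6.90e-11; [OH⁻] = √(Kb × [A⁻]) = 3.0492e-06; pOH = 5.52; pH = 14 - pOH = 8.48.

V = 23.2 mL, pH = 8.48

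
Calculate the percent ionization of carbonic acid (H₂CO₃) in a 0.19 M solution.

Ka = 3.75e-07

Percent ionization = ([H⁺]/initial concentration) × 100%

Using Ka equilibrium: x² + Ka×x - Ka×C = 0. Solving: [H⁺] = 2.6674e-04. Percent = (2.6674e-04/0.19) × 100

Percent ionization = 0.14%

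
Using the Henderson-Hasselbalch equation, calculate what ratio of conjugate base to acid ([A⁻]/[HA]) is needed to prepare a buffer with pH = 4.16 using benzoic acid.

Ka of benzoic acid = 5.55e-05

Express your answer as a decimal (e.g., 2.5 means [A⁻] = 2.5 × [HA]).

pKa = -log(5.55e-05) = 4.2557. pH = pKa + log([A⁻]/[HA]), so log([A⁻]/[HA]) = pH − pKa = 4.16 − 4.2557 = -0.0957. [A⁻]/[HA] = 10^(-0.0957) = 0.802

[A⁻]/[HA] = 0.802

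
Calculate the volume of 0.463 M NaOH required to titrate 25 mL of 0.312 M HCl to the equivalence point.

At equivalence: moles acid = moles base. moles HCl = 0.312 × 25/1000 = 0.0078 mol. V_base = moles / 0.463 × 1000 = 16.8 mL.

V_{base} = 16.8 mL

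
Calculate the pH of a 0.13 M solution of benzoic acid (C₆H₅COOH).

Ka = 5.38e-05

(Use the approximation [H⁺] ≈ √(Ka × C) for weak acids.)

[H⁺] = √(Ka × C) = √(5.38e-05 × 0.13) = 2.6446e-03. pH = -log(2.6446e-03)

pH = 2.58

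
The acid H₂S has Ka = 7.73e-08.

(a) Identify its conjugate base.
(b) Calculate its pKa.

(a) The conjugate base is formed by removing one H⁺ from H₂S, giving HS⁻. (b) pKa = -log(Ka) = -log(7.73e-08) = 7.11.

Conjugate base: HS⁻; pK_a = 7.11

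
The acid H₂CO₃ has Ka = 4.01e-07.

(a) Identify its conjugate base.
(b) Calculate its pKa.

(a) The conjugate base is formed by removing one H⁺ from H₂CO₃, giving HCO₃⁻. (b) pKa = -log(Ka) = -log(4.01e-07) = 6.40.

Conjugate base: HCO₃⁻; pK_a = 6.40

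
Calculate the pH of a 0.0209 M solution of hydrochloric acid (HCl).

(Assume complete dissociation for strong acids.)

[H⁺] = 0.0209 M for strong acid. pH = -log[H⁺] = -log(0.0209)

pH = 1.68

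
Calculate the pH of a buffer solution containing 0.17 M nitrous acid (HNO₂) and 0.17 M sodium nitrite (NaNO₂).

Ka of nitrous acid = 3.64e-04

pKa = -log(3.64e-04) = 3.44. pH = pKa + log([A⁻]/[HA]) = 3.44 + log(0.17/0.17)

pH = 3.44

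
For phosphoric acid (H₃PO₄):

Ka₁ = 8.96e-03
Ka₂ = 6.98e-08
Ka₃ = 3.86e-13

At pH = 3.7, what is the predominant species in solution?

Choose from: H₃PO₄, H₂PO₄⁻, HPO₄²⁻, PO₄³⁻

pKa₁ = 2.05, pKa₂ = 7.16, pKa₃ = 12.41. For a polyprotic acid the predominant species crosses at each pKa: below pKa_n the protonated form dominates, above it the deprotonated form does. At pH = 3.7, the predominant species is H₂PO₄⁻.

H₂PO₄⁻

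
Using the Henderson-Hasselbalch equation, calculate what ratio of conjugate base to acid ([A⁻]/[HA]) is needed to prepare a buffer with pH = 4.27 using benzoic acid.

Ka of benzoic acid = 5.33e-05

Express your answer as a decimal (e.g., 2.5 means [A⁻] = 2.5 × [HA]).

pKa = -log(5.33e-05) = 4.2733. pH = pKa + log([A⁻]/[HA]), so log([A⁻]/[HA]) = pH − pKa = 4.27 − 4.2733 = -0.0033. [A⁻]/[HA] = 10^(-0.0033) = 0.992

[A⁻]/[HA] = 0.992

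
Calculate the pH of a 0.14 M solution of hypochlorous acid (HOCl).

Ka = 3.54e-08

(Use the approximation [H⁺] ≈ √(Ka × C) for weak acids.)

[H⁺] = √(Ka × C) = √(3.54e-08 × 0.14) = 7.0399e-05. pH = -log(7.0399e-05)

pH = 4.15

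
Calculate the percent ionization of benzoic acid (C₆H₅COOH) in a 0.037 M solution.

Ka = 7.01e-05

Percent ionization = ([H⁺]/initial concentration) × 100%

Using Ka equilibrium: x² + Ka×x - Ka×C = 0. Solving: [H⁺] = 1.5758e-03. Percent = (1.5758e-03/0.037) × 100

Percent ionization = 4.26%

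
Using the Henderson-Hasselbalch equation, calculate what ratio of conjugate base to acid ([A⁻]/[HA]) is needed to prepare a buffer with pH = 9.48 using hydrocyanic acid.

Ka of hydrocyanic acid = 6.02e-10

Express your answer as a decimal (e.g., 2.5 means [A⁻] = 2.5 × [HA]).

pKa = -log(6.02e-10) = 9.2204. pH = pKa + log([A⁻]/[HA]), so log([A⁻]/[HA]) = pH − pKa = 9.48 − 9.2204 = 0.2596. [A⁻]/[HA] = 10^(0.2596) = 1.82

[A⁻]/[HA] = 1.82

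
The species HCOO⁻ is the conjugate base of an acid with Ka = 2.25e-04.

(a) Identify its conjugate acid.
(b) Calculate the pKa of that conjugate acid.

(a) The conjugate acid is formed by adding one H⁺ to HCOO⁻, giving HCOOH. (b) pKa = -log(Ka) = -log(2.25e-04) = 3.65.

Conjugate acid: HCOOH; pK_a = 3.65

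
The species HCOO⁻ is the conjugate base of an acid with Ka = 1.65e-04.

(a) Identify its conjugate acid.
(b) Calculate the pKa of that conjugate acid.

(a) The conjugate acid is formed by adding one H⁺ to HCOO⁻, giving HCOOH. (b) pKa = -log(Ka) = -log(1.65e-04) = 3.78.

Conjugate acid: HCOOH; pK_a = 3.78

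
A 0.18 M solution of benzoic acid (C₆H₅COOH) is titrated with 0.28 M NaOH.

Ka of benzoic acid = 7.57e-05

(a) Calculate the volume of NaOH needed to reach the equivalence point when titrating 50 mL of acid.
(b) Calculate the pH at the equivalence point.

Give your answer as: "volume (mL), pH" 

moles acid = 0.18 × 50/1000 = 0.009 mol; V_base = moles/0.28 × 1000 = 32.1 mL. At equivalence only the conjugate base is present: [A⁻] = 0.009/0.082 = 1.0957e-01 M. Kb = Kw/Ka = 1.32e-10; [OH⁻] = √(Kb × [A⁻]) = 3.8044e-06; pOH = 5.42; pH = 14 - pOH = 8.58.

V = 32.1 mL, pH = 8.58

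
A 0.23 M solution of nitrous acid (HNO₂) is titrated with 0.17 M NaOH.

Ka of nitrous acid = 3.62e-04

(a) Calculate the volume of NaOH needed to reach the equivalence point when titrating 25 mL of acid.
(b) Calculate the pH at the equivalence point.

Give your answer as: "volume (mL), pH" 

moles acid = 0.23 × 25/1000 = 0.00575 mol; V_base = moles/0.17 × 1000 = 33.8 mL. At equivalence only the conjugate base is present: [A⁻] = 0.00575/0.059 = 9.7750e-02 M. Kb = Kw/Ka = 2.76e-11; [OH⁻] = √(Kb × [A⁻]) = 1.6433e-06; pOH = 5.78; pH = 14 - pOH = 8.22.

V = 33.8 mL, pH = 8.22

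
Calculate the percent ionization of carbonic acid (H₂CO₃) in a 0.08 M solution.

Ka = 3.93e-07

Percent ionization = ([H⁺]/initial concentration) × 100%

Using Ka equilibrium: x² + Ka×x - Ka×C = 0. Solving: [H⁺] = 1.7712e-04. Percent = (1.7712e-04/0.08) × 100

Percent ionization = 0.221%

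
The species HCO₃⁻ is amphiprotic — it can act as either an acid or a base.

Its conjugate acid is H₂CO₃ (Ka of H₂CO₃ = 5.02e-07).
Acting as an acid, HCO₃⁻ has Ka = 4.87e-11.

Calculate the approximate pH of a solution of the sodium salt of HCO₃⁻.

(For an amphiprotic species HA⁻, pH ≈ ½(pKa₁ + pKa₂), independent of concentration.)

pKa₁ = -log(5.02e-07) = 6.30; pKa₂ = -log(4.87e-11) = 10.31. For an amphiprotic species, pH ≈ ½(pKa₁ + pKa₂) = ½(6.30 + 10.31) = 8.31.

pH = 8.31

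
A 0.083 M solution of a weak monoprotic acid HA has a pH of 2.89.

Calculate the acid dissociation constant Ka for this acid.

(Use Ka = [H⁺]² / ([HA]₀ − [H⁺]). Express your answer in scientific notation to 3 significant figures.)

[H⁺] = 10^(−pH) = 10^(−2.89) = 1.288e-03 M. For HA ⇌ H⁺ + A⁻, Ka = [H⁺][A⁻]/[HA] = [H⁺]² / ([HA]₀ − [H⁺]) = (1.288e-03)² / (0.083 − 1.288e-03) = 2.03e-05.

K_a = 2.03e-05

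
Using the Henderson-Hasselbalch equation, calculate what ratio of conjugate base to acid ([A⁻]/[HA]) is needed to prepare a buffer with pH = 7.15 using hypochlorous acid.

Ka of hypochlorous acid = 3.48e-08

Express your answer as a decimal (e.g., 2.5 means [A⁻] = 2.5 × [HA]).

pKa = -log(3.48e-08) = 7.4584. pH = pKa + log([A⁻]/[HA]), so log([A⁻]/[HA]) = pH − pKa = 7.15 − 7.4584 = -0.3084. [A⁻]/[HA] = 10^(-0.3084) = 0.492

[A⁻]/[HA] = 0.492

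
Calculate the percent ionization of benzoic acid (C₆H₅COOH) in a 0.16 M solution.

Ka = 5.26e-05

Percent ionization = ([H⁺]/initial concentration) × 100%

Using Ka equilibrium: x² + Ka×x - Ka×C = 0. Solving: [H⁺] = 2.8749e-03. Percent = (2.8749e-03/0.16) × 100

Percent ionization = 1.8%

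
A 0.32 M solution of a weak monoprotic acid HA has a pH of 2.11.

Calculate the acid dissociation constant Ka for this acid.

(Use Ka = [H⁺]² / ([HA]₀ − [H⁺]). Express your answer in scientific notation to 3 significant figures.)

[H⁺] = 10^(−pH) = 10^(−2.11) = 7.762e-03 M. For HA ⇌ H⁺ + A⁻, Ka = [H⁺][A⁻]/[HA] = [H⁺]² / ([HA]₀ − [H⁺]) = (7.762e-03)² / (0.32 − 7.762e-03) = 1.93e-04.

K_a = 1.93e-04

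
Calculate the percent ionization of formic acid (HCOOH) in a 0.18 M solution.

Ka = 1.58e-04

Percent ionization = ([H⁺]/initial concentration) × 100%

Using Ka equilibrium: x² + Ka×x - Ka×C = 0. Solving: [H⁺] = 5.2545e-03. Percent = (5.2545e-03/0.18) × 100

Percent ionization = 2.92%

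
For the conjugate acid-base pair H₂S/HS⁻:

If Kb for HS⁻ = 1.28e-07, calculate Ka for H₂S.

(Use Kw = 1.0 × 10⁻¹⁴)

For a conjugate pair Ka × Kb = Kw, so Ka = Kw/Kb = 1.0 × 10⁻¹⁴ / 1.28e-07 = 7.81e-08.

K_a = 7.81e-08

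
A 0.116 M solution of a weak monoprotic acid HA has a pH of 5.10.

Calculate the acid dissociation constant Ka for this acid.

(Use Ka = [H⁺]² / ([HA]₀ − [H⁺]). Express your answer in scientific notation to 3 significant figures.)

[H⁺] = 10^(−pH) = 10^(−5.10) = 7.943e-06 M. For HA ⇌ H⁺ + A⁻, Ka = [H⁺][A⁻]/[HA] = [H⁺]² / ([HA]₀ − [H⁺]) = (7.943e-06)² / (0.116 − 7.943e-06) = 5.44e-10.

K_a = 5.44e-10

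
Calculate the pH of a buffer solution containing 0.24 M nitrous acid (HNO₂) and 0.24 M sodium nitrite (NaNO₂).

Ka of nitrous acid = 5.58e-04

pKa = -log(5.58e-04) = 3.25. pH = pKa + log([A⁻]/[HA]) = 3.25 + log(0.24/0.24)

pH = 3.25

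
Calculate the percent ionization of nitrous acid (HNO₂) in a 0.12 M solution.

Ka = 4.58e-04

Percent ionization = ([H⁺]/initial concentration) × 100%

Using Ka equilibrium: x² + Ka×x - Ka×C = 0. Solving: [H⁺] = 7.1880e-03. Percent = (7.1880e-03/0.12) × 100

Percent ionization = 5.99%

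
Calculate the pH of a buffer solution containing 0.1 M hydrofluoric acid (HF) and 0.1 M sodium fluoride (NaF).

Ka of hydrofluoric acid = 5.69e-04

pKa = -log(5.69e-04) = 3.24. pH = pKa + log([A⁻]/[HA]) = 3.24 + log(0.1/0.1)

pH = 3.24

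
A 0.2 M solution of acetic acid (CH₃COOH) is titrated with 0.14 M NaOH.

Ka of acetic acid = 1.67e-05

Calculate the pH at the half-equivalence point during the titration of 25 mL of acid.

At half-equivalence [HA] = [A⁻], so Henderson-Hasselbalch gives pH = pKa = -log(1.67e-05) = 4.78.

pH = pKa = 4.78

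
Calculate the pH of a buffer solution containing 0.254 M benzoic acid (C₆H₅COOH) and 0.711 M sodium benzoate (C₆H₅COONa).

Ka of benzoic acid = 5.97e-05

pKa = -log(5.97e-05) = 4.22. pH = pKa + log([A⁻]/[HA]) = 4.22 + log(0.711/0.254)

pH = 4.67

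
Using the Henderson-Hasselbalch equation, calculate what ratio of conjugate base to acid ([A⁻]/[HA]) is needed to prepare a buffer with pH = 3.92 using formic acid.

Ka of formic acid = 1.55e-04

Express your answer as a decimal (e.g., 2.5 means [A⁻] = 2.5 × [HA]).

pKa = -log(1.55e-04) = 3.8097. pH = pKa + log([A⁻]/[HA]), so log([A⁻]/[HA]) = pH − pKa = 3.92 − 3.8097 = 0.1103. [A⁻]/[HA] = 10^(0.1103) = 1.29

[A⁻]/[HA] = 1.29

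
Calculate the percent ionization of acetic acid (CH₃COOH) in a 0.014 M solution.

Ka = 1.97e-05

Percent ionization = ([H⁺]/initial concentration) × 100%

Using Ka equilibrium: x² + Ka×x - Ka×C = 0. Solving: [H⁺] = 5.1541e-04. Percent = (5.1541e-04/0.014) × 100

Percent ionization = 3.68%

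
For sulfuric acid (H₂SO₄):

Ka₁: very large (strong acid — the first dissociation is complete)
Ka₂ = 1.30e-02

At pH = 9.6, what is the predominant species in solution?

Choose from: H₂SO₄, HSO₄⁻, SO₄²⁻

The first dissociation is complete, so H₂SO₄ itself is never the predominant species in water; pKa₂ = -log(1.30e-02) = 1.89. For a polyprotic acid the predominant species crosses at each pKa: below pKa_n the protonated form dominates, above it the deprotonated form does. At pH = 9.6, the predominant species is SO₄²⁻.

SO₄²⁻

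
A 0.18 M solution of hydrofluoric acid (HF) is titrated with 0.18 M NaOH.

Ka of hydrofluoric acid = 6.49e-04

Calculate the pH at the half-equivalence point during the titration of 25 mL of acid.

At half-equivalence [HA] = [A⁻], so Henderson-Hasselbalch gives pH = pKa = -log(6.49e-04) = 3.19.

pH = pKa = 3.19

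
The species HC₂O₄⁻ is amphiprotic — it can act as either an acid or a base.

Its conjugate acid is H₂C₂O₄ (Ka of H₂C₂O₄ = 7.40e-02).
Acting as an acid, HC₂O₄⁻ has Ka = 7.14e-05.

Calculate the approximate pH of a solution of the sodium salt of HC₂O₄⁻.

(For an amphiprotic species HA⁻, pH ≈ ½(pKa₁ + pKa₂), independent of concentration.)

pKa₁ = -log(7.40e-02) = 1.13; pKa₂ = -log(7.14e-05) = 4.15. For an amphiprotic species, pH ≈ ½(pKa₁ + pKa₂) = ½(1.13 + 4.15) = 2.64.

pH = 2.64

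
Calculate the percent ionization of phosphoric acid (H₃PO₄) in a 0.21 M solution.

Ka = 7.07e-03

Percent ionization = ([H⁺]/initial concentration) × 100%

Using Ka equilibrium: x² + Ka×x - Ka×C = 0. Solving: [H⁺] = 3.5159e-02. Percent = (3.5159e-02/0.21) × 100

Percent ionization = 16.7%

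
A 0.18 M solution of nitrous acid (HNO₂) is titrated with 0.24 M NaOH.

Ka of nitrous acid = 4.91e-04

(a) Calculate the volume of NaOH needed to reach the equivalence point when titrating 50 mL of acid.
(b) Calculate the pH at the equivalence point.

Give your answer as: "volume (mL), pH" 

moles acid = 0.18 × 50/1000 = 0.009 mol; V_base = moles/0.24 × 1000 = 37.5 mL. At equivalence only the conjugate base is present: [A⁻] = 0.009/0.087 = 1.0286e-01 M. Kb = Kw/Ka = 2.04e-11; [OH⁻] = √(Kb × [A⁻]) = 1.4474e-06; pOH = 5.84; pH = 14 - pOH = 8.16.

V = 37.5 mL, pH = 8.16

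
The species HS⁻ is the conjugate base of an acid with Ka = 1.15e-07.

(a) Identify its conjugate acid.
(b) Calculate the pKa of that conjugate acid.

(a) The conjugate acid is formed by adding one H⁺ to HS⁻, giving H₂S. (b) pKa = -log(Ka) = -log(1.15e-07) = 6.94.

Conjugate acid: H₂S; pK_a = 6.94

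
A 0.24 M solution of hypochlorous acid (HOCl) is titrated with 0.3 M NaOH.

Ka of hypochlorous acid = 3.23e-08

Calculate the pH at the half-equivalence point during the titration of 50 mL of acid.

At half-equivalence [HA] = [A⁻], so Henderson-Hasselbalch gives pH = pKa = -log(3.23e-08) = 7.49.

pH = pKa = 7.49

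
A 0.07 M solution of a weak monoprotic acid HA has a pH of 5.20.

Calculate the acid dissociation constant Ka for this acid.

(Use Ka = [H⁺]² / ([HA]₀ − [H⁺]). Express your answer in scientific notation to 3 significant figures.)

[H⁺] = 10^(−pH) = 10^(−5.20) = 6.310e-06 M. For HA ⇌ H⁺ + A⁻, Ka = [H⁺][A⁻]/[HA] = [H⁺]² / ([HA]₀ − [H⁺]) = (6.310e-06)² / (0.07 − 6.310e-06) = 5.69e-10.

K_a = 5.69e-10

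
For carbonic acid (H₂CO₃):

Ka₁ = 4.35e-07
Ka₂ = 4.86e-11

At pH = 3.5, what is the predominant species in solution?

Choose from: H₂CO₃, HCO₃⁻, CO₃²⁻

pKa₁ = 6.36, pKa₂ = 10.31. For a polyprotic acid the predominant species crosses at each pKa: below pKa_n the protonated form dominates, above it the deprotonated form does. At pH = 3.5, the predominant species is H₂CO₃.

H₂CO₃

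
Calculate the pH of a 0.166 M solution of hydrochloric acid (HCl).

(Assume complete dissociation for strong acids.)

[H⁺] = 0.166 M for strong acid. pH = -log[H⁺] = -log(0.166)

pH = 0.78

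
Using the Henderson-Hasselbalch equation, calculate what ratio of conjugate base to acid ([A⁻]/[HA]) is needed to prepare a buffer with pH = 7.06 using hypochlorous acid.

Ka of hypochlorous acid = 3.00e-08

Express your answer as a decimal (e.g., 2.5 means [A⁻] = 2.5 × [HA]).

pKa = -log(3.00e-08) = 7.5229. pH = pKa + log([A⁻]/[HA]), so log([A⁻]/[HA]) = pH − pKa = 7.06 − 7.5229 = -0.4629. [A⁻]/[HA] = 10^(-0.4629) = 0.344

[A⁻]/[HA] = 0.344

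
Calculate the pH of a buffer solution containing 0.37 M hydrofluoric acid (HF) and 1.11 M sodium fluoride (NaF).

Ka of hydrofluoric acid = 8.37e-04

pKa = -log(8.37e-04) = 3.08. pH = pKa + log([A⁻]/[HA]) = 3.08 + log(1.11/0.37)

pH = 3.55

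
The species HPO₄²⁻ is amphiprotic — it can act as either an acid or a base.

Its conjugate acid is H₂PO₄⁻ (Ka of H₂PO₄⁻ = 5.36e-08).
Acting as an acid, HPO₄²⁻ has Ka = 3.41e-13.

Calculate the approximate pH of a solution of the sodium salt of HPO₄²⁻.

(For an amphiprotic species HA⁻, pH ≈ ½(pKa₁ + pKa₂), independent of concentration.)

pKa₁ = -log(5.36e-08) = 7.27; pKa₂ = -log(3.41e-13) = 12.47. For an amphiprotic species, pH ≈ ½(pKa₁ + pKa₂) = ½(7.27 + 12.47) = 9.87.

pH = 9.87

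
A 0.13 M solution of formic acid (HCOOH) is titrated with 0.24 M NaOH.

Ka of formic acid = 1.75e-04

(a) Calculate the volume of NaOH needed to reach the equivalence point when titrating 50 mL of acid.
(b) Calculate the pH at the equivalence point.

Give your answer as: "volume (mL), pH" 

moles acid = 0.13 × 50/1000 = 0.0065 mol; V_base = moles/0.24 × 1000 = 27.1 mL. At equivalence only the conjugate base is present: [A⁻] = 0.0065/0.077 = 8.4324e-02 M. Kb = Kw/Ka = 5.71e-11; [OH⁻] = √(Kb × [A⁻]) = 2.1951e-06; pOH = 5.66; pH = 14 - pOH = 8.34.

V = 27.1 mL, pH = 8.34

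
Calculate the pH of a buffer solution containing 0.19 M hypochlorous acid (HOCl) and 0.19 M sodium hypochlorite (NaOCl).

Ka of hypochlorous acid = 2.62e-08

pKa = -log(2.62e-08) = 7.58. pH = pKa + log([A⁻]/[HA]) = 7.58 + log(0.19/0.19)

pH = 7.58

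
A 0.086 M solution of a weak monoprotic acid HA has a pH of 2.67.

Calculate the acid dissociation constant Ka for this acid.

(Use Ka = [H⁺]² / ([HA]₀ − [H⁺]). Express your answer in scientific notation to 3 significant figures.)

[H⁺] = 10^(−pH) = 10^(−2.67) = 2.138e-03 M. For HA ⇌ H⁺ + A⁻, Ka = [H⁺][A⁻]/[HA] = [H⁺]² / ([HA]₀ − [H⁺]) = (2.138e-03)² / (0.086 − 2.138e-03) = 5.45e-05.

K_a = 5.45e-05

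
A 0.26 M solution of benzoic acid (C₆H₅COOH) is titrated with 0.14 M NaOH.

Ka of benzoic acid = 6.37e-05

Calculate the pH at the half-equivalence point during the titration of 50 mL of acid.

At half-equivalence [HA] = [A⁻], so Henderson-Hasselbalch gives pH = pKa = -log(6.37e-05) = 4.20.

pH = pKa = 4.20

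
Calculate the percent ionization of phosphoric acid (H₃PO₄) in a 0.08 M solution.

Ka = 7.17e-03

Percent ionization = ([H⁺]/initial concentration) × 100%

Using Ka equilibrium: x² + Ka×x - Ka×C = 0. Solving: [H⁺] = 2.0632e-02. Percent = (2.0632e-02/0.08) × 100

Percent ionization = 25.8%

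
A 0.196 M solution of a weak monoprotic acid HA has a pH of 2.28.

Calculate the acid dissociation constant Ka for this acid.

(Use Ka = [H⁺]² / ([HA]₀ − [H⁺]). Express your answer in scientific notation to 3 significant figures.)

[H⁺] = 10^(−pH) = 10^(−2.28) = 5.248e-03 M. For HA ⇌ H⁺ + A⁻, Ka = [H⁺][A⁻]/[HA] = [H⁺]² / ([HA]₀ − [H⁺]) = (5.248e-03)² / (0.196 − 5.248e-03) = 1.44e-04.

K_a = 1.44e-04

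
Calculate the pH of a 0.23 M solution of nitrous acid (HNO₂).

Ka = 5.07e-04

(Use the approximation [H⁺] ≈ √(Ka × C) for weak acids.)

[H⁺] = √(Ka × C) = √(5.07e-04 × 0.23) = 1.0799e-02. pH = -log(1.0799e-02)

pH = 1.97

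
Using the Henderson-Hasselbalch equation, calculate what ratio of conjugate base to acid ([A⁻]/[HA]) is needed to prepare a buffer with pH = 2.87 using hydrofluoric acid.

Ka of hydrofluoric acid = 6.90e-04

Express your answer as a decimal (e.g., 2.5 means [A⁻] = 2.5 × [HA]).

pKa = -log(6.90e-04) = 3.1612. pH = pKa + log([A⁻]/[HA]), so log([A⁻]/[HA]) = pH − pKa = 2.87 − 3.1612 = -0.2912. [A⁻]/[HA] = 10^(-0.2912) = 0.512

[A⁻]/[HA] = 0.512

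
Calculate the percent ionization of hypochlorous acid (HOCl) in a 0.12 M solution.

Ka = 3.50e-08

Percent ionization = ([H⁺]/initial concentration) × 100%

Using Ka equilibrium: x² + Ka×x - Ka×C = 0. Solving: [H⁺] = 6.4790e-05. Percent = (6.4790e-05/0.12) × 100

Percent ionization = 0.054%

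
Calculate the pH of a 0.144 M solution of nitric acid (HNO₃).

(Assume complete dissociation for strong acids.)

[H⁺] = 0.144 M for strong acid. pH = -log[H⁺] = -log(0.144)

pH = 0.84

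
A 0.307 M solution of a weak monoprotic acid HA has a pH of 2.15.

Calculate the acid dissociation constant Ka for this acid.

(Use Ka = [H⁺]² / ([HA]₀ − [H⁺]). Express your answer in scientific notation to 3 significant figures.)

[H⁺] = 10^(−pH) = 10^(−2.15) = 7.079e-03 M. For HA ⇌ H⁺ + A⁻, Ka = [H⁺][A⁻]/[HA] = [H⁺]² / ([HA]₀ − [H⁺]) = (7.079e-03)² / (0.307 − 7.079e-03) = 1.67e-04.

K_a = 1.67e-04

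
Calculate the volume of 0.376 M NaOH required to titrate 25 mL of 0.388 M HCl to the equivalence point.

At equivalence: moles acid = moles base. moles HCl = 0.388 × 25/1000 = 0.0097 mol. V_base = moles / 0.376 × 1000 = 25.8 mL.

V_{base} = 25.8 mL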